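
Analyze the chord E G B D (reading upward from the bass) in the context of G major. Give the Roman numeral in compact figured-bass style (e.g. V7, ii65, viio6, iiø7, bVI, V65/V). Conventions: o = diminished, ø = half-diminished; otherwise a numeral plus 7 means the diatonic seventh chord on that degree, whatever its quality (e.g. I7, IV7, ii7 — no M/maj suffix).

The pitches E-G-B-D form a minor seventh chord rooted on E.
E is scale degree 6 in G major, and a minor seventh chord on that degree is written vi7.

vi7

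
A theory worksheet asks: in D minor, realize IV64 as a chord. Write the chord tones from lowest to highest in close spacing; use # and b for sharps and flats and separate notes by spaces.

IV64 is the major subdominant, borrowed from the parallel major. In D minor that root is G.
So the chord is G-B-D, a major triad.
The figured bass 64 indicates second inversion, placing the fifth (D) in the bass: D-G-B.

D G B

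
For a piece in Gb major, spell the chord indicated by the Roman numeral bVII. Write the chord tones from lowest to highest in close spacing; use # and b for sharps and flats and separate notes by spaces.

Fb Ab Cb

Scale degree 7 in Gb major is F; lowering it a half step gives Fb. bVII is a major triad on the lowered seventh degree (the subtonic), borrowed from the parallel minor.
So the chord is Fb-Ab-Cb.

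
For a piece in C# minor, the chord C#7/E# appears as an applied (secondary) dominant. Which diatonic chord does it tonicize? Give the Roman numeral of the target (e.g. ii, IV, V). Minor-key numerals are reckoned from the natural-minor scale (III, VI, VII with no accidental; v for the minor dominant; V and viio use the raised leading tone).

iv

The chord is a dominant seventh chord on C#.
A dominant resolves down a perfect fifth: C# → F#. In C# minor, F# is scale degree 4, i.e. iv.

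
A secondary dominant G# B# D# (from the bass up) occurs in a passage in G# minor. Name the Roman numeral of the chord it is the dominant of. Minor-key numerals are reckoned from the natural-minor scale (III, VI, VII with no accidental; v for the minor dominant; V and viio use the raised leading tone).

The chord is a major triad on G#.
A dominant resolves down a perfect fifth: G# → C#. In G# minor, C# is scale degree 4, i.e. iv.

iv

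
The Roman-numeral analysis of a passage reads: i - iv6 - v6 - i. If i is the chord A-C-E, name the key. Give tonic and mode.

A minor

The chord Am is a minor triad rooted on A; its label is i.
If A is scale degree 1 and the mode makes that degree carry a minor triad, the tonic is A and the mode is minor.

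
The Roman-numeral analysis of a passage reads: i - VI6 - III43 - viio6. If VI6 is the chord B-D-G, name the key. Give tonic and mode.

The chord G/B is a major triad rooted on G; its label is VI6.
Counting down 5 scale steps from G places the tonic on B; a major triad on degree 6 is diatonic only in minor.

B minor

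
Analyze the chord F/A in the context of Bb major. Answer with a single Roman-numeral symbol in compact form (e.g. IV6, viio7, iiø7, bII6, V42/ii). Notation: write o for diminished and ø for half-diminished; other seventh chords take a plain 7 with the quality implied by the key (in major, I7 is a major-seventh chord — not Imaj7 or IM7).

V6

Stacked in thirds the chord is F-A-C: a major triad on F.
F is scale degree 5 in Bb major, and a major triad on that degree is written V.
With A in the bass the chord is in first inversion, so the figured bass is 6.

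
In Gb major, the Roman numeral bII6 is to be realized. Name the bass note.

bII in Gb major has root Abb; the chord is Abb-Cb-Ebb.
The figure 6 means first inversion — the third is in the bass.

Cb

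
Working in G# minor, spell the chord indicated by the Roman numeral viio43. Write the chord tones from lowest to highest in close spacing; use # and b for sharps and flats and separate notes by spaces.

C# E F## A#

In G# minor, the leading-tone chord is built on the raised seventh degree, F##.
That chord is spelled F##-A#-C#-E.
The figured bass 43 indicates second inversion, placing the fifth (C#) in the bass: C#-E-F##-A#.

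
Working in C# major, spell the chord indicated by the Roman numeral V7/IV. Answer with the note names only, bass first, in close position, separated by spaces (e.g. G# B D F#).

C# E# G# B

The slash means an applied dominant: we want the dominant of IV. In C# major, IV is F# major, and its dominant is built on C#.
Building a dominant seventh chord on C# gives C#-E#-G#-B.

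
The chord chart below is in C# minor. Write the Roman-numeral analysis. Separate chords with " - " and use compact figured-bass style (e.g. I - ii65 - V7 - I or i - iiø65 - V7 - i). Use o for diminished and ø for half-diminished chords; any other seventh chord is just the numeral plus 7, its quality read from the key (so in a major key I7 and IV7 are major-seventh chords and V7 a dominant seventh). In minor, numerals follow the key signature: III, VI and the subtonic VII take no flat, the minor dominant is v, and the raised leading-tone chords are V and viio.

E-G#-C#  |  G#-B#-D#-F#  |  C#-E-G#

i6 - V7 - i

E-G#-C#: minor triad on C# = scale degree 1 → i6.
G#-B#-D#-F#: dominant seventh chord on G# = scale degree 5 → V7.
C#-E-G#: root C# is the tonic; minor triad there is i.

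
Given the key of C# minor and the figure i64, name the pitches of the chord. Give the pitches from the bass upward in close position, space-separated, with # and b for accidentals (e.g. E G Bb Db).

G# C# E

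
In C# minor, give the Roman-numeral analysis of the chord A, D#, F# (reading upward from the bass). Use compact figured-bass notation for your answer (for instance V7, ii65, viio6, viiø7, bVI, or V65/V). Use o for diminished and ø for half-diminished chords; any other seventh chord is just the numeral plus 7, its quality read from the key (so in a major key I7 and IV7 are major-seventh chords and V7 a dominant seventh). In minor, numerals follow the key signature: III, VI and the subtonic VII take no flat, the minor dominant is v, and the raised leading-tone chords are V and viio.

iio64

Stacked in thirds the chord is D#-F#-A: a diminished triad on D#.
In C# minor, D# is the supertonic; the diatonic diminished triad there is iio.
With A in the bass the chord is in second inversion, so the figured bass is 64.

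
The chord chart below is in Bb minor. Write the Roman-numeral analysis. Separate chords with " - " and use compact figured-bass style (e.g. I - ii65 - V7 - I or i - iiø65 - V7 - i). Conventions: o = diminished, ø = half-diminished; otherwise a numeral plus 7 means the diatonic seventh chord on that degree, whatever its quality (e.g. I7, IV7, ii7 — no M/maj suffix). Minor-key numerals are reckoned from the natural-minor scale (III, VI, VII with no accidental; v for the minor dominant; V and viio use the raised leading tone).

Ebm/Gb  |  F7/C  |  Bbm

iv6 - V43 - i

Ebm/Gb: minor triad on Eb = scale degree 4 → iv6.
F7/C: root F is the dominant; dominant seventh chord there is V43.
Bbm: root Bb is the tonic; minor triad there is i.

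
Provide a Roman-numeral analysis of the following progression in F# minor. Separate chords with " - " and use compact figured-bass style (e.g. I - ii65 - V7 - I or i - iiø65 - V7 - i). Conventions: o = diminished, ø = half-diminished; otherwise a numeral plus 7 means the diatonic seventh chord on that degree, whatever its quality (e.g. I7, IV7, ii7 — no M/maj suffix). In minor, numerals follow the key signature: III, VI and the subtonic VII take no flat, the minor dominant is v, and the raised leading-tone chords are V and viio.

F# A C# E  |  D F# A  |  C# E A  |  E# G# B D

i7 - VI - III6 - viio7

F#-A-C#-E: minor seventh chord on F# = scale degree 1 → i7.
D-F#-A has root D, degree 6 in F# minor, so VI.
C#-E-A has root A, degree 3 in F# minor, so III6.
E#-G#-B-D: fully diminished seventh chord on E# = scale degree 7 → viio7.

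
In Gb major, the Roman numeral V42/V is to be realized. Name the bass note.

The applied chord V42/V is rooted on Ab: Ab-C-Eb-Gb.
The figure 42 means third inversion — the seventh is in the bass.

Gb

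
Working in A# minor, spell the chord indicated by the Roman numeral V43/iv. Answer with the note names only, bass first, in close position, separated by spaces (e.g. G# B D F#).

E# G# A# C##

V43/iv is a secondary dominant — the dominant seventh of iv. iv in A# minor is D#, so the applied chord's root is A#, a perfect fifth above.
Building a dominant seventh chord on A# gives A#-C##-E#-G#.
The figured bass 43 indicates second inversion, placing the fifth (E#) in the bass: E#-G#-A#-C##.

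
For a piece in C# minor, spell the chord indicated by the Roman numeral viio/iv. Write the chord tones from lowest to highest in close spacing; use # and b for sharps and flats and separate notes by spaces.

E# G# B

viio/iv is a secondary leading-tone chord. The target iv is F# in C# minor; the applied chord is rooted a semitone below, on E#.
Building a diminished triad on E# gives E#-G#-B.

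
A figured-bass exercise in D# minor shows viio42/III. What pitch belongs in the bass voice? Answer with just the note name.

The applied chord viio42/III is rooted on E#: E#-G#-B-D.
The figure 42 means third inversion — the seventh is in the bass.

D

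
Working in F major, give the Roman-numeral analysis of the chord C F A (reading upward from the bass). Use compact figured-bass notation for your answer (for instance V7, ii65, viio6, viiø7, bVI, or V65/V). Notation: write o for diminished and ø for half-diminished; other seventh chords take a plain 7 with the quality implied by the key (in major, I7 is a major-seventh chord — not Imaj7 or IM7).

I64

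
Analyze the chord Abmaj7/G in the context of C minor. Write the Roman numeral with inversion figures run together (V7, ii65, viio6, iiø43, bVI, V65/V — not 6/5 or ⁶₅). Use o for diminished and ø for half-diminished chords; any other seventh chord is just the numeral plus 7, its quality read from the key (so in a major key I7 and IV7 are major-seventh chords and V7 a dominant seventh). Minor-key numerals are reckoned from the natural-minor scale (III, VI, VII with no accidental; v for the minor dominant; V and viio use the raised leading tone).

VI42

Stacked in thirds the chord is Ab-C-Eb-G: a major seventh chord on Ab.
In C minor, Ab is the submediant; the diatonic major seventh chord there is VI7.
With G in the bass the chord is in third inversion, so the figured bass is 42.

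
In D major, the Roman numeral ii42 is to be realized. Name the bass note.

D

ii in D major has root E; the chord is E-G-B-D.
The figure 42 means third inversion — the seventh is in the bass.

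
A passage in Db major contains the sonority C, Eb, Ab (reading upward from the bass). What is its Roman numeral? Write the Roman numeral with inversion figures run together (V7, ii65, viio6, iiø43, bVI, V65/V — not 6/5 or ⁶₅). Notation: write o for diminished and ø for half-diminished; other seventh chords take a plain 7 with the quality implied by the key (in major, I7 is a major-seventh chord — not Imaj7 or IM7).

Stacked in thirds the chord is Ab-C-Eb: a major triad on Ab.
Ab is scale degree 5 in Db major, and a major triad on that degree is written V.
With C in the bass the chord is in first inversion, so the figured bass is 6.

V6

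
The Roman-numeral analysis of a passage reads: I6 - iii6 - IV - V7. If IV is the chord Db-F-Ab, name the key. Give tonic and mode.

The anchor chord is a major triad on Db, labeled IV.
If Db is scale degree 4 and the mode makes that degree carry a major triad, the tonic is Ab and the mode is major.

Ab major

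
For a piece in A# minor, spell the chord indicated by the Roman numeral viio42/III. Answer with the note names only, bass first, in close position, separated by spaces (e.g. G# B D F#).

A B# D# F#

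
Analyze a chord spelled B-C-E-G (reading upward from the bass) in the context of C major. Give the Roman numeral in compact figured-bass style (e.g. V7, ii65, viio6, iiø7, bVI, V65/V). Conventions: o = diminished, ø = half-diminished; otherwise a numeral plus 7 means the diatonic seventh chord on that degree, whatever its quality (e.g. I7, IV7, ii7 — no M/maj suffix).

Stacked in thirds the chord is C-E-G-B: a major seventh chord on C.
In C major, C is the tonic; the diatonic major seventh chord there is I7.
With B in the bass the chord is in third inversion, so the figured bass is 42.

I42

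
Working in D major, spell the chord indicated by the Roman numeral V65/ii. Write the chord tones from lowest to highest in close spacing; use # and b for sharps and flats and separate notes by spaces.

D# F# A B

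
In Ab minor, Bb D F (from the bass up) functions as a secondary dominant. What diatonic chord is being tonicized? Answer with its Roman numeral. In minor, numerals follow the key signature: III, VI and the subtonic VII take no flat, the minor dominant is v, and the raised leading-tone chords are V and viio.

V

The chord is a major triad on Bb.
A dominant resolves down a perfect fifth: Bb → Eb. In Ab minor, Eb is scale degree 5, i.e. V.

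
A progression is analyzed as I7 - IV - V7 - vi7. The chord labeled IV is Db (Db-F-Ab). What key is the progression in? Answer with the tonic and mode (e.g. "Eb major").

Ab major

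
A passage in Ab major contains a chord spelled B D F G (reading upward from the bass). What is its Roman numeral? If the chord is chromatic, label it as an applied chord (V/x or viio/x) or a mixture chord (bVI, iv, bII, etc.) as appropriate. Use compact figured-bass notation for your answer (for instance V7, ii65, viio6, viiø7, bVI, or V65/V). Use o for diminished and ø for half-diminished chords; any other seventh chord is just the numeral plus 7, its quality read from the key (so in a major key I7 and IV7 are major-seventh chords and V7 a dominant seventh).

The pitches G-B-D-F form a dominant seventh chord rooted on G.
G is not a diatonic chord root with this quality in Ab major, but it lies a perfect fifth above C (iii), so the chord functions as an applied dominant of iii.
With B in the bass the chord is in first inversion, so the figured bass is 65.

V65/iii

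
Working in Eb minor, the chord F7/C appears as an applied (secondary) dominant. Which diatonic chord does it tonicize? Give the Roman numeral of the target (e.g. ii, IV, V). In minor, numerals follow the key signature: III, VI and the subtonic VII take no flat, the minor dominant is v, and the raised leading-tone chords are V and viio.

V

The chord is a dominant seventh chord on F.
A dominant resolves down a perfect fifth: F → Bb. In Eb minor, Bb is scale degree 5, i.e. V.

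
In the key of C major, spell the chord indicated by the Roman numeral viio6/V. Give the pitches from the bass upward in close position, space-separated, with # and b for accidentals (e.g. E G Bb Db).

A C F#

viio6/V is a secondary leading-tone chord. The target V is G in C major; the applied chord is rooted a semitone below, on F#.
Building a diminished triad on F# gives F#-A-C.
The figured bass 6 indicates first inversion, placing the third (A) in the bass: A-C-F#.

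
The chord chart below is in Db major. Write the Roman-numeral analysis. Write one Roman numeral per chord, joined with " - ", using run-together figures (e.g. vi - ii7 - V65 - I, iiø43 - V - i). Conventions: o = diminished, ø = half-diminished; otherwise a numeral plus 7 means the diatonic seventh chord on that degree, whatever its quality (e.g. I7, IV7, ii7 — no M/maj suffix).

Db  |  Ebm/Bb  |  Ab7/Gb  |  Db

I - ii64 - V42 - I

Db: major triad on Db = scale degree 1 → I.
Ebm/Bb: root Eb is the supertonic; minor triad there is ii64.
Ab7/Gb: dominant seventh chord on Ab = scale degree 5 → V42.
Db: root Db is the tonic; major triad there is I.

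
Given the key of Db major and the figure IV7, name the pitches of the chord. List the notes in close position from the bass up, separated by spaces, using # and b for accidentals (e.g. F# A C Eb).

Gb Bb Db F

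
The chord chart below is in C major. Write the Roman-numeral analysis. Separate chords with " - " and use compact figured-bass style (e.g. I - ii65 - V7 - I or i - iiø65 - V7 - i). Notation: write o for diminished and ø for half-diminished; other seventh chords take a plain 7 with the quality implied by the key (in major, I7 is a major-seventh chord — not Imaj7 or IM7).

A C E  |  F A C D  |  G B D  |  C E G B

A-C-E has root A, degree 6 in C major, so vi.
F-A-C-D has root D, degree 2 in C major, so ii65.
G-B-D: major triad on G = scale degree 5 → V.
C-E-G-B: major seventh chord on C = scale degree 1 → I7.

vi - ii65 - V - I7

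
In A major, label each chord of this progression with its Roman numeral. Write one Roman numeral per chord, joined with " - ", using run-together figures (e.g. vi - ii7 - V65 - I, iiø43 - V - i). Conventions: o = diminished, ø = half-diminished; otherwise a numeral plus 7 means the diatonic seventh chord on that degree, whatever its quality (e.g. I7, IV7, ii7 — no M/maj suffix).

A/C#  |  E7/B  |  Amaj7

A/C# has root A, degree 1 in A major, so I6.
E7/B: dominant seventh chord on E = scale degree 5 → V43.
Amaj7 has root A, degree 1 in A major, so I7.

I6 - V43 - I7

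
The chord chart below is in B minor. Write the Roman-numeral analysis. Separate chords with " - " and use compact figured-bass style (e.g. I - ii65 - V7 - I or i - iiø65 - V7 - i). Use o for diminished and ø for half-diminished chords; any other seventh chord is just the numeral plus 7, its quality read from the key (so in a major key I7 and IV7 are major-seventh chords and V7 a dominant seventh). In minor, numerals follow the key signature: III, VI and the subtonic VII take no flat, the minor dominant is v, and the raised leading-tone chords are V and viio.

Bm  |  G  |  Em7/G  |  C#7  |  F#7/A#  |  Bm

i - VI - iv65 - V7/V - V65 - i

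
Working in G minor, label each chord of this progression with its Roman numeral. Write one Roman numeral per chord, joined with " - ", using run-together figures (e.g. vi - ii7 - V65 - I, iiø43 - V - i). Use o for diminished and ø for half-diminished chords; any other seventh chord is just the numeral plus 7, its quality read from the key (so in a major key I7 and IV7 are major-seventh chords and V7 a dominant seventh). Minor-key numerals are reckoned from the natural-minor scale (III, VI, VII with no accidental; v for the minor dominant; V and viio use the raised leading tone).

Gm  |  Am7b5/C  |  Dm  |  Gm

Gm: minor triad on G = scale degree 1 → i.
Am7b5/C: half-diminished seventh chord on A = scale degree 2 → iiø65.
Dm: minor triad on D = scale degree 5 → v.
Gm has root G, degree 1 in G minor, so i.

i - iiø65 - v - i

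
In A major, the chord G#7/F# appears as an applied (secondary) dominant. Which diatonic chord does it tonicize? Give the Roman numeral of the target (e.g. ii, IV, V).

The chord is a dominant seventh chord on G#.
A dominant resolves down a perfect fifth: G# → C#. In A major, C# is scale degree 3, i.e. iii.

iii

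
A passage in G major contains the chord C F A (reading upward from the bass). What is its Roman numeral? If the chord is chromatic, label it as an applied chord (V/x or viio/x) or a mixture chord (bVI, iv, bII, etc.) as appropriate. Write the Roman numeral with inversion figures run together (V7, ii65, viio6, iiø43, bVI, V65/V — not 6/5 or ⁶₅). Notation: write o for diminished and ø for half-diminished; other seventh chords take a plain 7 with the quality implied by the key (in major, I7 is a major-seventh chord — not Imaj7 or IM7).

bVII64

Stacked in thirds the chord is F-A-C: a major triad on F.
F is the lowered seventh degree of G major (diatonic 7 would be F#). This is a major triad on the lowered seventh degree (the subtonic), borrowed from the parallel minor.
With C in the bass the chord is in second inversion, so the figured bass is 64.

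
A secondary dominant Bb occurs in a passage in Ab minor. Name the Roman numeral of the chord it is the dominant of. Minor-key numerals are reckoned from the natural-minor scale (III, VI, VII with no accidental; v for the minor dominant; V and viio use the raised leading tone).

The chord is a major triad on Bb.
A dominant resolves down a perfect fifth: Bb → Eb. In Ab minor, Eb is scale degree 5, i.e. V.

V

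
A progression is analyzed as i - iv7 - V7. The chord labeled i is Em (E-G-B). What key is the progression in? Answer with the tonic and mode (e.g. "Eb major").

E minor

The anchor chord is a minor triad on E, labeled i.
If E is scale degree 1 and the mode makes that degree carry a minor triad, the tonic is E and the mode is minor.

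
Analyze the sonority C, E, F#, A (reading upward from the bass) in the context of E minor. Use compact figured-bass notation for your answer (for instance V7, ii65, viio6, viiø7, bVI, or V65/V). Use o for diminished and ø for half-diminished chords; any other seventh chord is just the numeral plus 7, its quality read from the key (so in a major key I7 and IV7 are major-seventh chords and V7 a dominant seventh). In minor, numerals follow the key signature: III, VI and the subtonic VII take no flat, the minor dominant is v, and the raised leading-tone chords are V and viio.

Stacked in thirds the chord is F#-A-C-E: a half-diminished seventh chord on F#.
F# is scale degree 2 in E minor, and a half-diminished seventh chord on that degree is written iiø7.
With C in the bass the chord is in second inversion, so the figured bass is 43.

iiø43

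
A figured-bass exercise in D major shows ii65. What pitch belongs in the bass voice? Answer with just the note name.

G

ii in D major has root E; the chord is E-G-B-D.
The figure 65 means first inversion — the third is in the bass.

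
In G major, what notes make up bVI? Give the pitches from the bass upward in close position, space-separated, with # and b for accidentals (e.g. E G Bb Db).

Eb G Bb

Scale degree 6 in G major is E; lowering it a half step gives Eb. bVI is a major triad on the lowered sixth degree, borrowed from the parallel minor.
So the chord is Eb-G-Bb.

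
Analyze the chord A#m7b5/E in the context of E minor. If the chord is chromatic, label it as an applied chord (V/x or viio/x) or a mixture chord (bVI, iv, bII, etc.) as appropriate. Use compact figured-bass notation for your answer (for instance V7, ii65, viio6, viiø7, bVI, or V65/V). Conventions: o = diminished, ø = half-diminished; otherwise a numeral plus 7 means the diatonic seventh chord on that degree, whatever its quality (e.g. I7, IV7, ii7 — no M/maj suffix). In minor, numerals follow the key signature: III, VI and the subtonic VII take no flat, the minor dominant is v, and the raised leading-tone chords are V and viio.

The pitches A#-C#-E-G# form a half-diminished seventh chord rooted on A#.
A# sits a half step below B (V in E minor); a diminished chord there is the applied leading-tone chord of V.
With E in the bass the chord is in second inversion, so the figured bass is 43.

viiø43/V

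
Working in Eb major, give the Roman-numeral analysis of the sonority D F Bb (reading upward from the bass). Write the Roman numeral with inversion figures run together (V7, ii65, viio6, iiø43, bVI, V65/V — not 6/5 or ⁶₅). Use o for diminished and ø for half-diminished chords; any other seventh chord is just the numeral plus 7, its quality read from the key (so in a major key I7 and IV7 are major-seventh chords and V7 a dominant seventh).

V6

Stacked in thirds the chord is Bb-D-F: a major triad on Bb.
In Eb major, Bb is the dominant; the diatonic major triad there is V.
With D in the bass the chord is in first inversion, so the figured bass is 6.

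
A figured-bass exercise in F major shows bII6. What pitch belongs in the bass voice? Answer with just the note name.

Bb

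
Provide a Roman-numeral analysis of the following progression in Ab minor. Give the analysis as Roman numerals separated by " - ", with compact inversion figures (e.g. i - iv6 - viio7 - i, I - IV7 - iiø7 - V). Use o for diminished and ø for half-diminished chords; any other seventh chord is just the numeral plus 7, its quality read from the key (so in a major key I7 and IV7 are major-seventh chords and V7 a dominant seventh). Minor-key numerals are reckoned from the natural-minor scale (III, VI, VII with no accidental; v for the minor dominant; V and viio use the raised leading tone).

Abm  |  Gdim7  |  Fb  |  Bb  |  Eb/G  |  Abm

i - viio7 - VI - V/V - V6 - i

Abm: minor triad on Ab = scale degree 1 → i.
Gdim7: fully diminished seventh chord on G = scale degree 7 → viio7.
Fb: major triad on Fb = scale degree 6 → VI.
Bb is the secondary dominant of V (major triad on Bb): V/V.
Eb/G: root Eb is the dominant; major triad there is V6.
Abm: root Ab is the tonic; minor triad there is i.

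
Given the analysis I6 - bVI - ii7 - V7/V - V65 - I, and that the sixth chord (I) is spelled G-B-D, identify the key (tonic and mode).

The anchor chord is a major triad on G, labeled I.
If G is scale degree 1 and the mode makes that degree carry a major triad, the tonic is G and the mode is major.

G major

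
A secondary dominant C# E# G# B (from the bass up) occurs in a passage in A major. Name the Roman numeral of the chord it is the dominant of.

vi

The chord is a dominant seventh chord on C#.
A dominant resolves down a perfect fifth: C# → F#. In A major, F# is scale degree 6, i.e. vi.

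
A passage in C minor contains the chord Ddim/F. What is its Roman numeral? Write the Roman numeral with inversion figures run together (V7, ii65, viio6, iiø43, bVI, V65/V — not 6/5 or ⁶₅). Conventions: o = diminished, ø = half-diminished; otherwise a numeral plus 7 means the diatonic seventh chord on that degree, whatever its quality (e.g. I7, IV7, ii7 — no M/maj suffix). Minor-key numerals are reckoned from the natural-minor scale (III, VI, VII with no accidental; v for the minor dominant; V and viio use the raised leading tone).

iio6

The pitches D-F-Ab form a diminished triad rooted on D.
In C minor, D is the supertonic; the diatonic diminished triad there is iio.
With F in the bass the chord is in first inversion, so the figured bass is 6.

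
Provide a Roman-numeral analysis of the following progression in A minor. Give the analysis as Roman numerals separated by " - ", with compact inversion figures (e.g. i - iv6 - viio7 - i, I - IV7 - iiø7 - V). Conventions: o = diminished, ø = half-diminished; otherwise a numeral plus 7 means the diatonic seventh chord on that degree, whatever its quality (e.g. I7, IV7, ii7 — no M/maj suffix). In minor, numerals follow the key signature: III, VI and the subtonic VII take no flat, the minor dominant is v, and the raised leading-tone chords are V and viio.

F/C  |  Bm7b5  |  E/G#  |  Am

VI64 - iiø7 - V6 - i

F/C has root F, degree 6 in A minor, so VI64.
Bm7b5: root B is the supertonic; half-diminished seventh chord there is iiø7.
E/G# has root E, degree 5 in A minor, so V6.
Am: minor triad on A = scale degree 1 → i.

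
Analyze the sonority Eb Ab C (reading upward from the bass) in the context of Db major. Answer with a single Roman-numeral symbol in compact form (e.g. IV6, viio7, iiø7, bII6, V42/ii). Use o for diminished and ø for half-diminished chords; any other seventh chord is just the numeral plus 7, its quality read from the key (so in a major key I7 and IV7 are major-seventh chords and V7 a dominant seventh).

The pitches Ab-C-Eb form a major triad rooted on Ab.
In Db major, Ab is the dominant; the diatonic major triad there is V.
With Eb in the bass the chord is in second inversion, so the figured bass is 64.

V64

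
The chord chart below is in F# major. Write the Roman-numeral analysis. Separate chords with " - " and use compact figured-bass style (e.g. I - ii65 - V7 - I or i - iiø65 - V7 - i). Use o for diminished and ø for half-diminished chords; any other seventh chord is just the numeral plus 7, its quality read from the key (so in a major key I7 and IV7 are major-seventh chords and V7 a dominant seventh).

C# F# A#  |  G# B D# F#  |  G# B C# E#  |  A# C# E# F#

I64 - ii7 - V43 - I65

C#-F#-A# has root F#, degree 1 in F# major, so I64.
G#-B-D#-F#: root G# is the supertonic; minor seventh chord there is ii7.
G#-B-C#-E# has root C#, degree 5 in F# major, so V43.
A#-C#-E#-F# has root F#, degree 1 in F# major, so I65.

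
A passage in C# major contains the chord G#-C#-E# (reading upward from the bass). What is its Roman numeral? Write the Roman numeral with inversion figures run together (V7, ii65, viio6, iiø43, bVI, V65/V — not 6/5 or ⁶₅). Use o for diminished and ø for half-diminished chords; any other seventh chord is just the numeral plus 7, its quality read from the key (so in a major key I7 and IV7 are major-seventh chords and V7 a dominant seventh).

I64

Stacked in thirds the chord is C#-E#-G#: a major triad on C#.
In C# major, C# is the tonic; the diatonic major triad there is I.
With G# in the bass the chord is in second inversion, so the figured bass is 64.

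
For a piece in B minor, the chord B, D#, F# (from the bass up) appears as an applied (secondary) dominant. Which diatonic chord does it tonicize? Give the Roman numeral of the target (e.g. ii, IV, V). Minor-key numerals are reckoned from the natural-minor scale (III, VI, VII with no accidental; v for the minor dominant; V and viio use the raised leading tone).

The chord is a major triad on B.
A dominant resolves down a perfect fifth: B → E. In B minor, E is scale degree 4, i.e. iv.

iv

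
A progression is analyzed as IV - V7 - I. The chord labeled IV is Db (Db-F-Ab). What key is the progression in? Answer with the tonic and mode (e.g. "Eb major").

Ab major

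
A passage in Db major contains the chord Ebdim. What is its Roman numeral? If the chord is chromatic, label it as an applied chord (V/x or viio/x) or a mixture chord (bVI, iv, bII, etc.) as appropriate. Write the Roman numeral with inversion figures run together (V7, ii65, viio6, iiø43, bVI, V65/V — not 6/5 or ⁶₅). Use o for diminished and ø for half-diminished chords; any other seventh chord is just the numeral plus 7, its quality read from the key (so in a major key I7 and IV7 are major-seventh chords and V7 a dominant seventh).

iio

The pitches Eb-Gb-Bbb form a diminished triad rooted on Eb.
Eb is the second degree of Db major. This is the diminished supertonic triad, borrowed from the parallel minor.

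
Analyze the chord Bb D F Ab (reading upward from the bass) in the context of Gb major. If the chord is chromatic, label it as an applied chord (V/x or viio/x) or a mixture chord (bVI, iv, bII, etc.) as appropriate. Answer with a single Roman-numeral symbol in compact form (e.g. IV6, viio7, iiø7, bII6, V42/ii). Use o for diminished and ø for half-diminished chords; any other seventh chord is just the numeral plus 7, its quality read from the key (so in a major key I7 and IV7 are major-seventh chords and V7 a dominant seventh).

Stacked in thirds the chord is Bb-D-F-Ab: a dominant seventh chord on Bb.
Bb is not a diatonic chord root with this quality in Gb major, but it lies a perfect fifth above Eb (vi), so the chord functions as an applied dominant of vi.

V7/vi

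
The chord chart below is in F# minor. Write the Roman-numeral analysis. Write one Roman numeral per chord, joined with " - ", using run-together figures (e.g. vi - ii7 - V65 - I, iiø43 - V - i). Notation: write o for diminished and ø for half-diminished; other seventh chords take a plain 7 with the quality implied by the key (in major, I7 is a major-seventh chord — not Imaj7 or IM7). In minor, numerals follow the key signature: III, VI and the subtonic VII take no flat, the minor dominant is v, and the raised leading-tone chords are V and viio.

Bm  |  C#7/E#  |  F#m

Bm: minor triad on B = scale degree 4 → iv.
C#7/E#: dominant seventh chord on C# = scale degree 5 → V65.
F#m has root F#, degree 1 in F# minor, so i.

iv - V65 - i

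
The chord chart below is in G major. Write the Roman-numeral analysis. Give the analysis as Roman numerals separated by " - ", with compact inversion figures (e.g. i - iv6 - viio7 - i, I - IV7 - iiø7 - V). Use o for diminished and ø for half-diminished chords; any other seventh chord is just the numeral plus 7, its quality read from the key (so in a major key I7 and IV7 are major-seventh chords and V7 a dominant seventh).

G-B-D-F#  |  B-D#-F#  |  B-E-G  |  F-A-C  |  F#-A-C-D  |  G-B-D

I7 - V/vi - vi64 - bVII - V65 - I

G-B-D-F#: major seventh chord on G = scale degree 1 → I7.
B-D#-F#: chromatic; B is V of vi, so V/vi.
B-E-G: minor triad on E = scale degree 6 → vi64.
F-A-C is non-diatonic — bVII, a mixture chord from G minor.
F#-A-C-D: root D is the dominant; dominant seventh chord there is V65.
G-B-D: major triad on G = scale degree 1 → I.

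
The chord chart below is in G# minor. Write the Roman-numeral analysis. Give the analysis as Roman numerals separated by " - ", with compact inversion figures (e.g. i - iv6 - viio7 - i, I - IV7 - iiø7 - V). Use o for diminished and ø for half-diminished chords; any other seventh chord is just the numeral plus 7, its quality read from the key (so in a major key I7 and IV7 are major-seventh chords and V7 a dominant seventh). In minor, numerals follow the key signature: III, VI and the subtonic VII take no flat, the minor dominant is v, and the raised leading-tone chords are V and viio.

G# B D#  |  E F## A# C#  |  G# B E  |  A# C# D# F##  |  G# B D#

i - viio42 - VI6 - V43 - i

G#-B-D#: root G# is the tonic; minor triad there is i.
E-F##-A#-C#: fully diminished seventh chord on F## = scale degree 7 → viio42.
G#-B-E: root E is the submediant; major triad there is VI6.
A#-C#-D#-F##: dominant seventh chord on D# = scale degree 5 → V43.
G#-B-D#: root G# is the tonic; minor triad there is i.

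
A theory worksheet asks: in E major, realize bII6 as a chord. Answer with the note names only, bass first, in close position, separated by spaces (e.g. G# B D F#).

bII6 is the Neapolitan sixth — a major triad on the lowered second degree, here in its customary first inversion. In E major that root is F.
So the chord is F-A-C, a major triad.
With the 6 figure the chord is in first inversion; from the bass A upward in close position it reads A-C-F.

A C F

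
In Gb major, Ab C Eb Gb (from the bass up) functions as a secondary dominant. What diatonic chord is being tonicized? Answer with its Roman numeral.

V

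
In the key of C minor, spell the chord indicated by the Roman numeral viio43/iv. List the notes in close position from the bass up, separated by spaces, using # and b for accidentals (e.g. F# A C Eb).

The slash marks an applied leading-tone chord: viio of iv. In C minor, iv is F, so the leading tone to it is E, a half step below.
Building a fully diminished seventh chord on E gives E-G-Bb-Db.
The figured bass 43 indicates second inversion, placing the fifth (Bb) in the bass: Bb-Db-E-G.

Bb Db E G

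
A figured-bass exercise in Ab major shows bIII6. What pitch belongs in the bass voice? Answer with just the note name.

Eb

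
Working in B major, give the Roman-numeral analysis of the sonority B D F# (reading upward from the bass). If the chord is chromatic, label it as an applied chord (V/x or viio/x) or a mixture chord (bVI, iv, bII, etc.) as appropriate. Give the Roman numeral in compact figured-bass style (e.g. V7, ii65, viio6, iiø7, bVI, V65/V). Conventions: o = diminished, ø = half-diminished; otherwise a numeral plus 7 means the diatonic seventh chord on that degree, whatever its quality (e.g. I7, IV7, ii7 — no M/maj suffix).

i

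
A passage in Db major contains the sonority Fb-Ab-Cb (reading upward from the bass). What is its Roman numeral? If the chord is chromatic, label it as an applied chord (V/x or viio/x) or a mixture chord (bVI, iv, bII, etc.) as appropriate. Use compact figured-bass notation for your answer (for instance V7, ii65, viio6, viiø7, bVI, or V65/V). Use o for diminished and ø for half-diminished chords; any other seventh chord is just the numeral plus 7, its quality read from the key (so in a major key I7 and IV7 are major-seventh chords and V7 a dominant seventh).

Stacked in thirds the chord is Fb-Ab-Cb: a major triad on Fb.
Fb is the lowered third degree of Db major (diatonic 3 would be F). This is a major triad on the lowered third degree, borrowed from the parallel minor.

bIII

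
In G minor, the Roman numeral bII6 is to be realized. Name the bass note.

bII in G minor has root Ab; the chord is Ab-C-Eb.
The figure 6 means first inversion — the third is in the bass.

C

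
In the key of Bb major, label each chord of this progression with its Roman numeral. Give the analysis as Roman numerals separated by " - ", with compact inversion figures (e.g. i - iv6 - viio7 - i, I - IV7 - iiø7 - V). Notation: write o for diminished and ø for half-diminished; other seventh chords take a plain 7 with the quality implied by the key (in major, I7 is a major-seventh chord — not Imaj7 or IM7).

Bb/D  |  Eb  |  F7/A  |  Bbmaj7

I6 - IV - V65 - I7

Bb/D has root Bb, degree 1 in Bb major, so I6.
Eb: major triad on Eb = scale degree 4 → IV.
F7/A: root F is the dominant; dominant seventh chord there is V65.
Bbmaj7 has root Bb, degree 1 in Bb major, so I7.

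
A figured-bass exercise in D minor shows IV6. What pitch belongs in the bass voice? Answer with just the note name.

B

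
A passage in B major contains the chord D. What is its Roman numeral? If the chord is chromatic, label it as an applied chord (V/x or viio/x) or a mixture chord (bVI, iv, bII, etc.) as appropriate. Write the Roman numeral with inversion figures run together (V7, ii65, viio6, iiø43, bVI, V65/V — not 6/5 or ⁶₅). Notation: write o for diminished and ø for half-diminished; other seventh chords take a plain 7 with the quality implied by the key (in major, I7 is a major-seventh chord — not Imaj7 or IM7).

bIII

Stacked in thirds the chord is D-F#-A: a major triad on D.
D is the lowered third degree of B major (diatonic 3 would be D#). This is a major triad on the lowered third degree, borrowed from the parallel minor.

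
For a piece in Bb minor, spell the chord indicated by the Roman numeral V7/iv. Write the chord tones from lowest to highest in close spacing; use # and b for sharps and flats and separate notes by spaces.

Bb D F Ab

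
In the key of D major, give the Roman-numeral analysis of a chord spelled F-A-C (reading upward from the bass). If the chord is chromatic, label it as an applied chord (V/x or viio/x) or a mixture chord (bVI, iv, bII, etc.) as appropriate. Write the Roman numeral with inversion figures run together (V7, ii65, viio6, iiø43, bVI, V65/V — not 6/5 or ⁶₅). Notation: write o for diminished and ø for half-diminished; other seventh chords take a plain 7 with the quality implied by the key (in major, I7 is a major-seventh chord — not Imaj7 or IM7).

The pitches F-A-C form a major triad rooted on F.
F is the lowered third degree of D major (diatonic 3 would be F#). This is a major triad on the lowered third degree, borrowed from the parallel minor.

bIII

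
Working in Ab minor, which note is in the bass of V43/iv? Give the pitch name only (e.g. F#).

Eb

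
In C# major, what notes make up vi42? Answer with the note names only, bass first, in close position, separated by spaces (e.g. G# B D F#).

G# A# C# E#

The numeral's case and figure indicate a minor seventh chord. In C# major its root, scale degree 6, is A#.
That chord is spelled A#-C#-E#-G#.
With the 42 figure the chord is in third inversion; from the bass G# upward in close position it reads G#-A#-C#-E#.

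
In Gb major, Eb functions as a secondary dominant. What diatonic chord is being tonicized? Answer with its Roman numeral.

ii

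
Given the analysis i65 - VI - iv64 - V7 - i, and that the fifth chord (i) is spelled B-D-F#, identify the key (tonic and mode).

The anchor chord is a minor triad on B, labeled i.
If B is scale degree 1 and the mode makes that degree carry a minor triad, the tonic is B and the mode is minor.

B minor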